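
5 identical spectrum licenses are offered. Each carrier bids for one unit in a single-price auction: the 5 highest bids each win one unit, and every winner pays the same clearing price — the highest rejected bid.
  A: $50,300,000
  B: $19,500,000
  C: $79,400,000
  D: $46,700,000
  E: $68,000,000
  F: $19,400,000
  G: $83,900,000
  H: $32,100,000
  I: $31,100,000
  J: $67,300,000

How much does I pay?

I pays $0

Ordering the bids: 83,900,000 (G), 79,400,000 (C), 68,000,000 (E), 67,300,000 (J), 50,300,000 (A), 46,700,000 (D), 32,100,000 (H), …
Top 5: G, C, E, J, A.
First losing bid is D's $46,700,000, which sets the uniform price.
I does not win → pays $0.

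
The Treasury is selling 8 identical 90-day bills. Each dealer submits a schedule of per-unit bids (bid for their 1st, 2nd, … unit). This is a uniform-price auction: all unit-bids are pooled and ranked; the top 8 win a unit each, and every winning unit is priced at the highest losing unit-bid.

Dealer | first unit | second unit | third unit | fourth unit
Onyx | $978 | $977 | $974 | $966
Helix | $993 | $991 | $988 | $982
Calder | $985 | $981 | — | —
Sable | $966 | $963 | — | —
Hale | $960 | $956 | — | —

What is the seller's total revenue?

All unit-bids, highest first — top 8: 993 (Helix-1), 991 (Helix-2), 988 (Helix-3), 985 (Calder-1), 982 (Helix-4), 981 (Calder-2), 978 (Onyx-1), 977 (Onyx-2)
First bid not allocated: $974.
Allocation: Calder 2, Helix 4, Onyx 2. Every unit priced at $974.
Revenue = 8 × 974 = $7,792.

Total revenue: $7,792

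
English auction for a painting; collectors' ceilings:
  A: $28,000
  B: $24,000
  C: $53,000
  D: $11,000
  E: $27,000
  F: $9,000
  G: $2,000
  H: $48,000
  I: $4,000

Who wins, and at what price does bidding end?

Sorting limits: 53,000 (C) > 48,000 (H) > 28,000 (A) > 27,000 (E) > 24,000 (B) > 11,000 (D) > …
H is the last rival to drop out, at $48,000; C remains and wins at that price.

C wins at $48,000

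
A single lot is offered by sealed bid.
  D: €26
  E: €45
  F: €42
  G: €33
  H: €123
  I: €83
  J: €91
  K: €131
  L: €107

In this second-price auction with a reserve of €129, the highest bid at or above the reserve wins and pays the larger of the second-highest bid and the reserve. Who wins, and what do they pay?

Rule: the highest bid at or above the reserve wins and pays the larger of the second-highest bid and the reserve.
Bids ranked: 131 (K) > 123 (H) > 107 (L) > 91 (J) > 83 (I) > 45 (E) > …
Highest eligible bid: K at €131.
Second-highest bid €123 is below the reserve €129, so the reserve binds → payment €129.

K pays €129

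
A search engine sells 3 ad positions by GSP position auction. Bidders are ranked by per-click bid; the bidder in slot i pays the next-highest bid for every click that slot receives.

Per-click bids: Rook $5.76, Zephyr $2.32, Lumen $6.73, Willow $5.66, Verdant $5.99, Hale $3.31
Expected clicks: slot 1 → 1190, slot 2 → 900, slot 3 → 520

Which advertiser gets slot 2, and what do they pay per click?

Ranked by bid: $6.73 (Lumen) > $5.99 (Verdant) > $5.76 (Rook) > $5.66 (Willow) > …
Slot 2 goes to the second-ranked bidder, Verdant, who pays the next bid down: $5.76/click.

Verdant; $5.76 per click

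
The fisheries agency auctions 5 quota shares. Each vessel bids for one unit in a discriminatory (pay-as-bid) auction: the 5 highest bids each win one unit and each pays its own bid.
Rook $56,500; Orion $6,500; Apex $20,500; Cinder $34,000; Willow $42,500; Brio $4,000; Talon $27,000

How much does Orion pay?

Sorting: 56,500 (Rook), 42,500 (Willow), 34,000 (Cinder), 27,000 (Talon), 20,500 (Apex), 6,500 (Orion), 4,000 (Brio)
Top 5: Rook, Willow, Cinder, Talon, Apex.
Orion does not win → $0.

Orion pays $0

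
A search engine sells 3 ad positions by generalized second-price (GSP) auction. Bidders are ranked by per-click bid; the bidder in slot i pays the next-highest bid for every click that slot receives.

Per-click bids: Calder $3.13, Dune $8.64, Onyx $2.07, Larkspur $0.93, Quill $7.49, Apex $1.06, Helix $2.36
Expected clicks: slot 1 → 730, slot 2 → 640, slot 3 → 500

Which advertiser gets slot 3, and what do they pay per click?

Calder; $2.36 per click

Per-click bids in order: $8.64 (Dune) > $7.49 (Quill) > $3.13 (Calder) > $2.36 (Helix) > …
Slot 3 goes to the third-ranked bidder, Calder, who pays the next bid down: $2.36/click.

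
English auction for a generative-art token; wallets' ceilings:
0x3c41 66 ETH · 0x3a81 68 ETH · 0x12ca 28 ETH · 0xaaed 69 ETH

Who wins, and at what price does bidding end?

0xaaed wins at 68 ETH

Rule: the price rises until one bidder remains; the winner pays the price at which the last rival dropped out.
Limits ranked: 69 (0xaaed) > 68 (0x3a81) > 66 (0x3c41) > 28 (0x12ca)
0x3a81 is the last rival to drop out, at 68 ETH; 0xaaed remains and wins at that price.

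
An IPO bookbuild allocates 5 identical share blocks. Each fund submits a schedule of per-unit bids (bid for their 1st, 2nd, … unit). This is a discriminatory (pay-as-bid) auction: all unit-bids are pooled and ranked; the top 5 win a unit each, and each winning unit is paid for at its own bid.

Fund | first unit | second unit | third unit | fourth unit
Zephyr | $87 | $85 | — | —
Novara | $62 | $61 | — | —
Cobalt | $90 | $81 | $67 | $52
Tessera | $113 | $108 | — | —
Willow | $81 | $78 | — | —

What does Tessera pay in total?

Tessera pays $221

All unit-bids, highest first — top 5: 113 (Tessera-1), 108 (Tessera-2), 90 (Cobalt-1), 87 (Zephyr-1), 85 (Zephyr-2)
Next rejected bid: $81 (not a price — pay-as-bid).
Tessera's winning unit-bids: 113 + 108 = $221.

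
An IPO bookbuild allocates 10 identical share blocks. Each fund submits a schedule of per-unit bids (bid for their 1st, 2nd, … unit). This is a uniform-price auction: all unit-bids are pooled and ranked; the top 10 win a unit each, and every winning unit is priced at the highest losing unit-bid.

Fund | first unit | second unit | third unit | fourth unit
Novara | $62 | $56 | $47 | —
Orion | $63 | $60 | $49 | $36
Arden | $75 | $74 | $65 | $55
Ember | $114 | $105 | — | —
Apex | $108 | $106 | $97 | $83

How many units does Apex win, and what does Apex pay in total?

All unit-bids, highest first — top 10: 114 (Ember-1), 108 (Apex-1), 106 (Apex-2), 105 (Ember-2), 97 (Apex-3), 83 (Apex-4), 75 (Arden-1), 74 (Arden-2), 65 (Arden-3), 63 (Orion-1)
First bid not allocated: $62.
Apex wins 4 unit(s) at $62 each.

Apex: 4 units, pays $248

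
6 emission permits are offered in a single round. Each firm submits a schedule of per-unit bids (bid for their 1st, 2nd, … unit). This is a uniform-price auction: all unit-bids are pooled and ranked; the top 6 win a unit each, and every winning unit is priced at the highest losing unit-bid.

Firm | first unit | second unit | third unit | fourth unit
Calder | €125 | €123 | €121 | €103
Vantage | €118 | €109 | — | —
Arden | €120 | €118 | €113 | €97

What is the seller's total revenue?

Total revenue: €678

All unit-bids, highest first — top 6: 125 (Calder-1), 123 (Calder-2), 121 (Calder-3), 120 (Arden-1), 118 (Vantage-1), 118 (Arden-2)
First bid not allocated: €113.
Allocation: Arden 2, Calder 3, Vantage 1. Every unit priced at €113.
Revenue = 6 × 113 = €678.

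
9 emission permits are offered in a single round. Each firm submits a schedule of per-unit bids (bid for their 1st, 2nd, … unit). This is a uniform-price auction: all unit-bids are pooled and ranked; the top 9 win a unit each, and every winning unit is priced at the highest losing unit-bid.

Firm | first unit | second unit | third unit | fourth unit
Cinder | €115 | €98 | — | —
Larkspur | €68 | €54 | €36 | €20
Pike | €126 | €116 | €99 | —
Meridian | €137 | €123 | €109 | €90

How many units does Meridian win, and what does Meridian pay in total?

Pooled unit-bids ranked (top 9): 137 (Meridian-1), 126 (Pike-1), 123 (Meridian-2), 116 (Pike-2), 115 (Cinder-1), 109 (Meridian-3), 99 (Pike-3), 98 (Cinder-2), 90 (Meridian-4)
First bid not allocated: €68.
Meridian wins 4 unit(s) at €68 each.

Meridian: 4 units, pays €272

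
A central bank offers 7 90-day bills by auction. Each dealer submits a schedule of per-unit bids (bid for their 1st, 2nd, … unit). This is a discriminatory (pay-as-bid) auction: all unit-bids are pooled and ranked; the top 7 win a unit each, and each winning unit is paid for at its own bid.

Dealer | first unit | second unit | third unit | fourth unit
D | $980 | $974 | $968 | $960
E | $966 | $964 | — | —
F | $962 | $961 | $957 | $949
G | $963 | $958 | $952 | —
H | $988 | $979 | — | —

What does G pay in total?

G pays $0

All unit-bids, highest first — top 7: 988 (H-1), 980 (D-1), 979 (H-2), 974 (D-2), 968 (D-3), 966 (E-1), 964 (E-2)
Next rejected bid: $963 (not a price — pay-as-bid).
G wins no units.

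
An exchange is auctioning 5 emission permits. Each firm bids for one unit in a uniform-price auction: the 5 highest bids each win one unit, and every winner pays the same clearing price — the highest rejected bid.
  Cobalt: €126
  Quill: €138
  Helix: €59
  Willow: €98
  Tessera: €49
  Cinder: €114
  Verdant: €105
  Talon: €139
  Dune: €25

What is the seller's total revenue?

Total revenue: €490

Sorting: 139 (Talon), 138 (Quill), 126 (Cobalt), 114 (Cinder), 105 (Verdant), 98 (Willow), 59 (Helix), …
Top 5: Talon, Quill, Cobalt, Cinder, Verdant.
Highest unsuccessful bid: €98 → clearing price.
Total revenue = 5 × €98 = €490.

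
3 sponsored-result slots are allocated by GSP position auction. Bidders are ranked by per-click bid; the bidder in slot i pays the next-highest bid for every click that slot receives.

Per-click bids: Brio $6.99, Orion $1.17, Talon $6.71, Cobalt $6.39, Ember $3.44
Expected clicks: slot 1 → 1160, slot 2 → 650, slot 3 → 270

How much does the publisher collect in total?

Total revenue: $12865.90

Ranked by bid: $6.99 (Brio) > $6.71 (Talon) > $6.39 (Cobalt) > $3.44 (Ember) > …
Slot 1: Brio pays $6.71 × 1160 = $7783.60
Slot 2: Talon pays $6.39 × 650 = $4153.50
Slot 3: Cobalt pays $3.44 × 270 = $928.80
Total = $12865.90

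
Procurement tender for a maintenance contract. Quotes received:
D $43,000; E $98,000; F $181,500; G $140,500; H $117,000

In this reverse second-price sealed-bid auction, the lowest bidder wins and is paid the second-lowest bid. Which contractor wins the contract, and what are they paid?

D is paid $98,000

Bids ranked: 43,000 (D) < 98,000 (E) < 117,000 (H) < 140,500 (G) < 181,500 (F)
Second-price: D is paid E's bid of $98,000.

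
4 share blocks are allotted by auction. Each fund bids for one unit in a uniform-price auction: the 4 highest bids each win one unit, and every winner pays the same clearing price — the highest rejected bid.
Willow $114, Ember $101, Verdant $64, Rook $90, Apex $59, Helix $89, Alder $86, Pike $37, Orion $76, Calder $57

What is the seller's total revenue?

Bids ranked high→low: 114 (Willow), 101 (Ember), 90 (Rook), 89 (Helix), 86 (Alder), 76 (Orion), …
The 4 highest are Willow, Ember, Rook, Helix.
Clearing price = highest rejected bid = $86.
Total revenue = 4 × $86 = $344.

Total revenue: $344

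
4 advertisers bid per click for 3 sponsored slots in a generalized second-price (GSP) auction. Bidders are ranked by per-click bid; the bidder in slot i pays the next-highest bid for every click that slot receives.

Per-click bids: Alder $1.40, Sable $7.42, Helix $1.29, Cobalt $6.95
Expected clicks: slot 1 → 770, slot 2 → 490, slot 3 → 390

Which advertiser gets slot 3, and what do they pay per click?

Per-click bids in order: $7.42 (Sable) > $6.95 (Cobalt) > $1.40 (Alder) > $1.29 (Helix)
Slot 3 goes to the third-ranked bidder, Alder, who pays the next bid down: $1.29/click.

Alder; $1.29 per click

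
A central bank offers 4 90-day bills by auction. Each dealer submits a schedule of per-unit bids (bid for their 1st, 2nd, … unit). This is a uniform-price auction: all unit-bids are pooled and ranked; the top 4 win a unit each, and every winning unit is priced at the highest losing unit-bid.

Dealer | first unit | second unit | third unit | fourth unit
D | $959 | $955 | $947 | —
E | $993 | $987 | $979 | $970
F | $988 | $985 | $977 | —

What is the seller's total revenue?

Total revenue: $3,916

All unit-bids, highest first — top 4: 993 (E-1), 988 (F-1), 987 (E-2), 985 (F-2)
Highest rejected unit-bid = $979.
Allocation: E 2, F 2. Every unit priced at $979.
Revenue = 4 × 979 = $3,916.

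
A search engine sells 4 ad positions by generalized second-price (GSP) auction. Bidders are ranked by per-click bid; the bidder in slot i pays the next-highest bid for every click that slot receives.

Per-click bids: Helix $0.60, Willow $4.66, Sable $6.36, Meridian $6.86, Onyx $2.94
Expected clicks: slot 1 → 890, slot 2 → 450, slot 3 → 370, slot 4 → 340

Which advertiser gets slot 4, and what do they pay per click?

Sorting advertisers: $6.86 (Meridian) > $6.36 (Sable) > $4.66 (Willow) > $2.94 (Onyx) > $0.60 (Helix)
Slot 4 goes to the fourth-ranked bidder, Onyx, who pays the next bid down: $0.60/click.

Onyx; $0.60 per click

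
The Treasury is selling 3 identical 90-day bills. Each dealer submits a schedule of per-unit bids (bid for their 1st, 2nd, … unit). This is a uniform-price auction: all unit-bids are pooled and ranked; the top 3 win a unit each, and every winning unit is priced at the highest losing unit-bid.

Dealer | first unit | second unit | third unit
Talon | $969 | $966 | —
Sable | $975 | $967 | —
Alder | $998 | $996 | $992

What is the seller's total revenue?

Total revenue: $2,925

Pooled unit-bids ranked (top 3): 998 (Alder-1), 996 (Alder-2), 992 (Alder-3)
The (k+1)-th unit-bid is $975.
Allocation: Alder 3. Every unit priced at $975.
Revenue = 3 × 975 = $2,925.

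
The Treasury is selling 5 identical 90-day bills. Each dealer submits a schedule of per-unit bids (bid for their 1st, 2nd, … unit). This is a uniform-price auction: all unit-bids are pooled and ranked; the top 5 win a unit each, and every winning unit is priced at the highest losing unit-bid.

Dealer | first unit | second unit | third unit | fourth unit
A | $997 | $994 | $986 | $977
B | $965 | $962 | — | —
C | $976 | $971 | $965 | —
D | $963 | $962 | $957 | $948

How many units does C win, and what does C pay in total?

C: 1 unit, pays $971

Pooled unit-bids ranked (top 5): 997 (A-1), 994 (A-2), 986 (A-3), 977 (A-4), 976 (C-1)
First bid not allocated: $971.
C wins 1 unit(s) at $971 each.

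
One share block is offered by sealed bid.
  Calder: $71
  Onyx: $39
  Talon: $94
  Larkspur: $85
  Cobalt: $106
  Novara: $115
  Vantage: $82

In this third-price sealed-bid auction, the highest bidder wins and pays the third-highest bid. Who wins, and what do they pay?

Sorting bids: 115 (Novara) > 106 (Cobalt) > 94 (Talon) > 85 (Larkspur) > 82 (Vantage) > 71 (Calder) > …
Novara wins; payment is bid #3 in the ranking = $94.

Novara pays $94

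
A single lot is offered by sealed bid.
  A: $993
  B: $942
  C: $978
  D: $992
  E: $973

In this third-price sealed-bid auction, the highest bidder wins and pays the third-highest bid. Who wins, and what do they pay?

Sorting bids: 993 (A) > 992 (D) > 978 (C) > 973 (E) > 942 (B)
A wins; payment is bid #3 in the ranking = $978.

A pays $978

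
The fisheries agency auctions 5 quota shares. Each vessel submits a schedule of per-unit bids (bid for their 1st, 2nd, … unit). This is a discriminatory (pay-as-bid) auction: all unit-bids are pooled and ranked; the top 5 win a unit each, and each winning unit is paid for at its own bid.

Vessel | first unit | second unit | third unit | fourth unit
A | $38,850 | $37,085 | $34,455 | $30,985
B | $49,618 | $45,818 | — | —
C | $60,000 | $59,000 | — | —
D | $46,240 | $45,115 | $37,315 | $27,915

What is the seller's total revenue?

Merging the schedules and taking the best 5: 60,000 (C-1), 59,000 (C-2), 49,618 (B-1), 46,240 (D-1), 45,818 (B-2)
Next rejected bid: $45,115 (not a price — pay-as-bid).
Each winning unit pays its own bid.
Revenue = 60,000 + 59,000 + 49,618 + 46,240 + 45,818 = $260,676.

Total revenue: $260,676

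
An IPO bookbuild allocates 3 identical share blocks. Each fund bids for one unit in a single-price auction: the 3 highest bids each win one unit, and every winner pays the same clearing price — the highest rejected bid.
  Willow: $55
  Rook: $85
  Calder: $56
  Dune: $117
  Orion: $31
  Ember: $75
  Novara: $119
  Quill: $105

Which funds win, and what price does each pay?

Novara, Dune, Quill; each pays $85

Ordering the bids: 119 (Novara), 117 (Dune), 105 (Quill), 85 (Rook), 75 (Ember), …
Winners (3 units): Novara, Dune, Quill.
First losing bid is Rook's $85, which sets the uniform price.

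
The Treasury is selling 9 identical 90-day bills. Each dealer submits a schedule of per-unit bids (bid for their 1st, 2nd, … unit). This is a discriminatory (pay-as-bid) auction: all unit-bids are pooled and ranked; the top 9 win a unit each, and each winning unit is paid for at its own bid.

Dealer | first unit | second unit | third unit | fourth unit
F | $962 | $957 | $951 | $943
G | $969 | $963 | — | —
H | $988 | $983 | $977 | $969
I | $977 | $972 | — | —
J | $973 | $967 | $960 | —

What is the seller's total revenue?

Pooled unit-bids ranked (top 9): 988 (H-1), 983 (H-2), 977 (H-3), 977 (I-1), 973 (J-1), 972 (I-2), 969 (G-1), 969 (H-4), 967 (J-2)
Next rejected bid: $963 (not a price — pay-as-bid).
Each winning unit pays its own bid.
Revenue = 988 + 983 + 977 + 977 + 973 + 972 + 969 + 969 + 967 = $8,775.

Total revenue: $8,775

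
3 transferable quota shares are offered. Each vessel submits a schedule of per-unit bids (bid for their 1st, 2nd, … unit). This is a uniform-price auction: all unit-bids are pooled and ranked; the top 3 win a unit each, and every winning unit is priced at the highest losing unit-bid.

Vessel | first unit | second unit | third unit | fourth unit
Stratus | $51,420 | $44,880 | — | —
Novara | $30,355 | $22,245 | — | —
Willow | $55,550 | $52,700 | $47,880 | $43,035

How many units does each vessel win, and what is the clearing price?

Stratus 1, Willow 2; clearing price $47,880

Pooled unit-bids ranked (top 3): 55,550 (Willow-1), 52,700 (Willow-2), 51,420 (Stratus-1)
The (k+1)-th unit-bid is $47,880.
Allocation: Stratus 1, Willow 2.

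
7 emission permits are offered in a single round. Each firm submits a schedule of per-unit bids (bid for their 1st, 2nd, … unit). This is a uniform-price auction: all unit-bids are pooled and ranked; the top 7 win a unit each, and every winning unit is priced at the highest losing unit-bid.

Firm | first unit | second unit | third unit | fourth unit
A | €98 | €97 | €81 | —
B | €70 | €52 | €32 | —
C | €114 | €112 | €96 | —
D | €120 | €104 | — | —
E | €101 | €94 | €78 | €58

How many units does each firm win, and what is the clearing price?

A 2, C 2, D 2, E 1; clearing price €96

Merging the schedules and taking the best 7: 120 (D-1), 114 (C-1), 112 (C-2), 104 (D-2), 101 (E-1), 98 (A-1), 97 (A-2)
Highest rejected unit-bid = €96.
Allocation: A 2, C 2, D 2, E 1.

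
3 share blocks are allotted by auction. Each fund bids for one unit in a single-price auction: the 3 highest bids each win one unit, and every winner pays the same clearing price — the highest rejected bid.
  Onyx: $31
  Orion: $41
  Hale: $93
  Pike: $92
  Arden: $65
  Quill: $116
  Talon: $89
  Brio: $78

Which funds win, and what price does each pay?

Quill, Hale, Pike; each pays $89

Ordering the bids: 116 (Quill), 93 (Hale), 92 (Pike), 89 (Talon), 78 (Brio), …
The 3 highest are Quill, Hale, Pike.
Highest unsuccessful bid: $89 → clearing price.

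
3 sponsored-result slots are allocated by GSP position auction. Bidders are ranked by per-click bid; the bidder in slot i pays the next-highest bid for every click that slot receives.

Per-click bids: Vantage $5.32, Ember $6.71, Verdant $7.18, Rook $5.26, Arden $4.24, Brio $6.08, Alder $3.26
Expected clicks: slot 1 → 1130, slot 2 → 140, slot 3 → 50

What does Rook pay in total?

Rook pays $0.00

Per-click bids in order: $7.18 (Verdant) > $6.71 (Ember) > $6.08 (Brio) > $5.32 (Vantage) > …
Rook ranks below slot 3 → no slot, pays nothing.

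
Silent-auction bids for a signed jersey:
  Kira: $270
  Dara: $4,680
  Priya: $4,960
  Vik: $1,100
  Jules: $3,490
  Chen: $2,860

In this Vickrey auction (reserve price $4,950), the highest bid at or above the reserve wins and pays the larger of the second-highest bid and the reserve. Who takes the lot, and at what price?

Bids in order: 4,960 (Priya) > 4,680 (Dara) > 3,490 (Jules) > 2,860 (Chen) > 1,100 (Vik) > 270 (Kira)
Priya has the top bid at or above the reserve ($4,960).
Second-highest bid $4,680 is below the reserve $4,950, so the reserve binds → payment $4,950.

Priya pays $4,950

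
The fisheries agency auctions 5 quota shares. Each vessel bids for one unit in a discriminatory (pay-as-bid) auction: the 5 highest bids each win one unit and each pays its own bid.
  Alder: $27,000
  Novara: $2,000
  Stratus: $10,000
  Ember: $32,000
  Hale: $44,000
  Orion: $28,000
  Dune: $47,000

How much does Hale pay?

Hale pays $44,000

Bids ranked high→low: 47,000 (Dune), 44,000 (Hale), 32,000 (Ember), 28,000 (Orion), 27,000 (Alder), 10,000 (Stratus), 2,000 (Novara)
Top 5: Dune, Hale, Ember, Orion, Alder.
Hale wins → own bid $44,000.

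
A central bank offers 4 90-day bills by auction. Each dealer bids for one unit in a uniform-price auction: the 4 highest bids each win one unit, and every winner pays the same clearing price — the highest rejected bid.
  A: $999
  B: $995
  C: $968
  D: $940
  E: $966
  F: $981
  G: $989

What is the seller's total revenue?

Sorting: 999 (A), 995 (B), 989 (G), 981 (F), 968 (C), 966 (E), …
Winners (4 units): A, B, G, F.
First losing bid is C's $968, which sets the uniform price.
Total revenue = 4 × $968 = $3,872.

Total revenue: $3,872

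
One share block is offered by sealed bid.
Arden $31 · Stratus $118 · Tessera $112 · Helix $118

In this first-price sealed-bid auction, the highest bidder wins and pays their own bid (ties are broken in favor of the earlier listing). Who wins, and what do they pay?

Stratus pays $118

First-price sealed-bid auction: the highest bidder wins and pays their own bid.
Bids ranked: 118 (Stratus) > 118 (Helix) > 112 (Tessera) > 31 (Arden)
Stratus and Helix tie at $118; tie-break gives it to Stratus.
First-price: Stratus pays what they bid, $118.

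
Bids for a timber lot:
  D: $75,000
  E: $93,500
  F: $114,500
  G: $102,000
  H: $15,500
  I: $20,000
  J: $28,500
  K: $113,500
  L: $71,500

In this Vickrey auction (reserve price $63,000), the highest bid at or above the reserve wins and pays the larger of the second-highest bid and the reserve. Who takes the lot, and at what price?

F pays $113,500

Vickrey auction (reserve price $63,000): the highest bid at or above the reserve wins and pays the larger of the second-highest bid and the reserve.
Bids ranked: 114,500 (F) > 113,500 (K) > 102,000 (G) > 93,500 (E) > 75,000 (D) > 71,500 (L) > …
F has the top bid at or above the reserve ($114,500).
max(second-highest $113,500, reserve $63,000) = $113,500; the reserve does not bind.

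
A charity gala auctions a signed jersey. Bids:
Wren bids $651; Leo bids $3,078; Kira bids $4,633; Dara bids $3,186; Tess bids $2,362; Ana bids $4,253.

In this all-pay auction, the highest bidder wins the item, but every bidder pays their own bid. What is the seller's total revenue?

Total revenue: $18,163

Bids in order: 4,633 (Kira) > 4,253 (Ana) > 3,186 (Dara) > 3,078 (Leo) > 2,362 (Tess) > 651 (Wren)
Every bidder forfeits their bid regardless of winning.
Revenue = 651 + 3,078 + 4,633 + 3,186 + 2,362 + 4,253 = $18,163.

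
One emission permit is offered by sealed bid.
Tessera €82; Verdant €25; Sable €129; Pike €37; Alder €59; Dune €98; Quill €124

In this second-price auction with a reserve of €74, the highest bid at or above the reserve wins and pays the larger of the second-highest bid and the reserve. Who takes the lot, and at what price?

Rule: the highest bid at or above the reserve wins and pays the larger of the second-highest bid and the reserve.
Bids ranked: 129 (Sable) > 124 (Quill) > 98 (Dune) > 82 (Tessera) > 59 (Alder) > 37 (Pike) > …
Sable has the top bid at or above the reserve (€129).
Second-highest bid €124 exceeds the reserve €74 → payment €124.

Sable pays €124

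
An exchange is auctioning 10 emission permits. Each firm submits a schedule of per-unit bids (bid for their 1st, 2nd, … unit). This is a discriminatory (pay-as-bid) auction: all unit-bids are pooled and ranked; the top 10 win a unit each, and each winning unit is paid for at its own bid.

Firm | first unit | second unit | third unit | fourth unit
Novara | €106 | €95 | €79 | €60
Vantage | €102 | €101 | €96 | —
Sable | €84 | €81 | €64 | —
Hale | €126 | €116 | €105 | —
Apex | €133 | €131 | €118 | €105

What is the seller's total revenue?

All unit-bids, highest first — top 10: 133 (Apex-1), 131 (Apex-2), 126 (Hale-1), 118 (Apex-3), 116 (Hale-2), 106 (Novara-1), 105 (Hale-3), 105 (Apex-4), 102 (Vantage-1), 101 (Vantage-2)
Next rejected bid: €96 (not a price — pay-as-bid).
Each winning unit pays its own bid.
Revenue = 133 + 131 + 126 + 118 + 116 + 106 + 105 + 105 + 102 + 101 = €1,143.

Total revenue: €1,143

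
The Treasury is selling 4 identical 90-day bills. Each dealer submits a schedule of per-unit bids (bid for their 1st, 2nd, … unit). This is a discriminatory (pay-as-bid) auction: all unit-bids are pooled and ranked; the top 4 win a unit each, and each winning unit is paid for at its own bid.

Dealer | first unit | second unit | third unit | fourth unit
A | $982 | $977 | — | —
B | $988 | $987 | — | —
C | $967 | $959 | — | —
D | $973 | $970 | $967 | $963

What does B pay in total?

B pays $1,975

All unit-bids, highest first — top 4: 988 (B-1), 987 (B-2), 982 (A-1), 977 (A-2)
Next rejected bid: $973 (not a price — pay-as-bid).
B's winning unit-bids: 988 + 987 = $1,975.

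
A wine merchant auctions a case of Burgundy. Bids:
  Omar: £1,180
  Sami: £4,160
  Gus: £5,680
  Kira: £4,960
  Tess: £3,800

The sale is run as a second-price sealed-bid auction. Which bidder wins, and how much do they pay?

Gus pays £4,960

Bids in order: 5,680 (Gus) > 4,960 (Kira) > 4,160 (Sami) > 3,800 (Tess) > 1,180 (Omar)
Second-price: Gus pays Kira's bid of £4,960.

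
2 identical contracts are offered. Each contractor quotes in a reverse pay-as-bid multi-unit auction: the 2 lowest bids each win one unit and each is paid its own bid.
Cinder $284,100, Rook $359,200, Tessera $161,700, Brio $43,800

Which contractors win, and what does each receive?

Brio $43,800, Tessera $161,700

Ordering the bids: 43,800 (Brio), 161,700 (Tessera), 284,100 (Cinder), 359,200 (Rook)
Winners (2 units): Brio, Tessera.
Each winner is paid its own bid: Brio $43,800, Tessera $161,700.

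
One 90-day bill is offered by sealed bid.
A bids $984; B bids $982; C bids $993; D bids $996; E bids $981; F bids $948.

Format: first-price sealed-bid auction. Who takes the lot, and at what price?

D pays $996

First-price sealed-bid auction: the highest bidder wins and pays their own bid.
Sorting bids: 996 (D) > 993 (C) > 984 (A) > 982 (B) > 981 (E) > 948 (F)
D has the highest bid and pays exactly that: $996.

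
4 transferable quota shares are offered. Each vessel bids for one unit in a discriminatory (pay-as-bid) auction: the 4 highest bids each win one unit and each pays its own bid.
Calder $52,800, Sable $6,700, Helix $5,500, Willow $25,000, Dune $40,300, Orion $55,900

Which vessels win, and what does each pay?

Bids ranked high→low: 55,900 (Orion), 52,800 (Calder), 40,300 (Dune), 25,000 (Willow), 6,700 (Sable), 5,500 (Helix)
The 4 highest are Orion, Calder, Dune, Willow.
Each winner pays its own bid: Orion $55,900, Calder $52,800, Dune $40,300, Willow $25,000.

Orion $55,900, Calder $52,800, Dune $40,300, Willow $25,000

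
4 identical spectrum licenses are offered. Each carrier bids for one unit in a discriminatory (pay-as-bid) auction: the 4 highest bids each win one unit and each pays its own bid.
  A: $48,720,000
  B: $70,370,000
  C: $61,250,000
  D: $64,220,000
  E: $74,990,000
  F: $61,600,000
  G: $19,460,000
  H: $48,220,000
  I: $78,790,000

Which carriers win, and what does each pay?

I $78,790,000, E $74,990,000, B $70,370,000, D $64,220,000

Bids ranked high→low: 78,790,000 (I), 74,990,000 (E), 70,370,000 (B), 64,220,000 (D), 61,600,000 (F), 61,250,000 (C), …
Top 4: I, E, B, D.
Each winner pays its own bid: I $78,790,000, E $74,990,000, B $70,370,000, D $64,220,000.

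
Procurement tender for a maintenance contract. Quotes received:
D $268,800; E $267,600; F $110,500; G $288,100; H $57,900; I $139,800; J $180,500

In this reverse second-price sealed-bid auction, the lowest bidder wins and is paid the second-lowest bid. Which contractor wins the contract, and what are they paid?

Reverse second-price sealed-bid auction: the lowest bidder wins and is paid the second-lowest bid.
Sorting bids: 57,900 (H) < 110,500 (F) < 139,800 (I) < 180,500 (J) < 267,600 (E) < 268,800 (D) < …
Second-price: H is paid F's bid of $110,500.

H is paid $110,500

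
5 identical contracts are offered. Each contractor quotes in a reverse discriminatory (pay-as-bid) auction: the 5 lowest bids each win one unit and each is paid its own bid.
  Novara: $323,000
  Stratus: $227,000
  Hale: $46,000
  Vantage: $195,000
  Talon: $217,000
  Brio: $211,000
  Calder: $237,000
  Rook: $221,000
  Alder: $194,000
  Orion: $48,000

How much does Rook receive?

Rook is paid $0

Ordering the bids: 46,000 (Hale), 48,000 (Orion), 194,000 (Alder), 195,000 (Vantage), 211,000 (Brio), 217,000 (Talon), 221,000 (Rook), …
The 5 lowest are Hale, Orion, Alder, Vantage, Brio.
Rook does not win → $0.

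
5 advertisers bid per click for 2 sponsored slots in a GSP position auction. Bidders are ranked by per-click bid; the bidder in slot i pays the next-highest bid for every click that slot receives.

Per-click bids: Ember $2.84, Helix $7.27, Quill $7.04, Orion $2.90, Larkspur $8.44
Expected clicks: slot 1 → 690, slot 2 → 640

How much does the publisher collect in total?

Sorting advertisers: $8.44 (Larkspur) > $7.27 (Helix) > $7.04 (Quill) > …
Slot 1: Larkspur pays $7.27 × 690 = $5016.30
Slot 2: Helix pays $7.04 × 640 = $4505.60
Total = $9521.90

Total revenue: $9521.90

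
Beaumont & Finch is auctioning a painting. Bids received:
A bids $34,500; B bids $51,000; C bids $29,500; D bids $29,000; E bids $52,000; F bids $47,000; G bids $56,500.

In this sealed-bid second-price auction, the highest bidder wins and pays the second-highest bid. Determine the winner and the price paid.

G pays $52,000

Sealed-bid second-price auction: the highest bidder wins and pays the second-highest bid.
Bids in order: 56,500 (G) > 52,000 (E) > 51,000 (B) > 47,000 (F) > 34,500 (A) > 29,500 (C) > …
G wins with the highest bid; price is set by the runner-up at $52,000.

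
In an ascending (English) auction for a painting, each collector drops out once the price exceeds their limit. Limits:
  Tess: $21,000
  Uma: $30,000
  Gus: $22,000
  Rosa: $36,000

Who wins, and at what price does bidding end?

Sorting limits: 36,000 (Rosa) > 30,000 (Uma) > 22,000 (Gus) > 21,000 (Tess)
Uma is the last rival to drop out, at $30,000; Rosa remains and wins at that price.

Rosa wins at $30,000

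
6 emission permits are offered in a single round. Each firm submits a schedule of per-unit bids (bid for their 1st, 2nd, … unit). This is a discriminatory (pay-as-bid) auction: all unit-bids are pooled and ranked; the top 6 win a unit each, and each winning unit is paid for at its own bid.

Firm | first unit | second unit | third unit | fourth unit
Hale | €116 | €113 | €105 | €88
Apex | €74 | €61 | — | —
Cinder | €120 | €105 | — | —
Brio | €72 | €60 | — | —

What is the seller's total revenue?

Total revenue: €647

All unit-bids, highest first — top 6: 120 (Cinder-1), 116 (Hale-1), 113 (Hale-2), 105 (Hale-3), 105 (Cinder-2), 88 (Hale-4)
Next rejected bid: €74 (not a price — pay-as-bid).
Each winning unit pays its own bid.
Revenue = 120 + 116 + 113 + 105 + 105 + 88 = €647.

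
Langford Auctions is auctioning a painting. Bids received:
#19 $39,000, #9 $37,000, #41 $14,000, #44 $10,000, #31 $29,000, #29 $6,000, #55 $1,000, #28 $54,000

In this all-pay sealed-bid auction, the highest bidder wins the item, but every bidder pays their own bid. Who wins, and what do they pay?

#28 pays $54,000

Rule: the highest bidder wins the item, but every bidder pays their own bid.
Bids in order: 54,000 (#28) > 39,000 (#19) > 37,000 (#9) > 29,000 (#31) > 14,000 (#41) > 10,000 (#44) > …
#28 is highest and takes the item; every bidder forfeits their bid.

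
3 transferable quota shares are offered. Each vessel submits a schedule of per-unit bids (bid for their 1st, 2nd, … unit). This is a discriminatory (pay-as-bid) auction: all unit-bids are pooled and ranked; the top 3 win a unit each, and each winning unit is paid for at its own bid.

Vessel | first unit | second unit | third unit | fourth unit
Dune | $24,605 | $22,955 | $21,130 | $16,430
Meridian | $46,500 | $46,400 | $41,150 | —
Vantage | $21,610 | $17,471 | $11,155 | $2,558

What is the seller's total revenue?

Merging the schedules and taking the best 3: 46,500 (Meridian-1), 46,400 (Meridian-2), 41,150 (Meridian-3)
Next rejected bid: $24,605 (not a price — pay-as-bid).
Each winning unit pays its own bid.
Revenue = 46,500 + 46,400 + 41,150 = $134,050.

Total revenue: $134,050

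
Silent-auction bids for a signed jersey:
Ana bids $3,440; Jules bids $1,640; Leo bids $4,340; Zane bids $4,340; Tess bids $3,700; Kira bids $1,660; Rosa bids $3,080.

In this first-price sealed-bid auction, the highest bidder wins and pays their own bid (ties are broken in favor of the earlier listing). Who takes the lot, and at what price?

Bids in order: 4,340 (Leo) > 4,340 (Zane) > 3,700 (Tess) > 3,440 (Ana) > 3,080 (Rosa) > 1,660 (Kira) > …
Leo and Zane tie at $4,340; tie-break gives it to Leo.
Leo is highest → pays own bid, $4,340.

Leo pays $4,340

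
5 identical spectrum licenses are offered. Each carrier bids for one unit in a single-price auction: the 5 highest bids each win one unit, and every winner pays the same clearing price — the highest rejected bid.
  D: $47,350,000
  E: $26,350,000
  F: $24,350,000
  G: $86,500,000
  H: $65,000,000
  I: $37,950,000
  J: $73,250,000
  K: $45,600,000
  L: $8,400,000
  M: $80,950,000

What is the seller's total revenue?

Ordering the bids: 86,500,000 (G), 80,950,000 (M), 73,250,000 (J), 65,000,000 (H), 47,350,000 (D), 45,600,000 (K), 37,950,000 (I), …
Top 5: G, M, J, H, D.
First losing bid is K's $45,600,000, which sets the uniform price.
Total revenue = 5 × $45,600,000 = $228,000,000.

Total revenue: $228,000,000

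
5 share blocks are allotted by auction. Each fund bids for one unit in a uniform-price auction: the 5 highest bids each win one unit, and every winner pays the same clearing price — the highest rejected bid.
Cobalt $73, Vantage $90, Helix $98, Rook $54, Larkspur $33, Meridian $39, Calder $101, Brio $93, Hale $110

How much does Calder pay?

Sorting: 110 (Hale), 101 (Calder), 98 (Helix), 93 (Brio), 90 (Vantage), 73 (Cobalt), 54 (Rook), …
Top 5: Hale, Calder, Helix, Brio, Vantage.
First losing bid is Cobalt's $73, which sets the uniform price.
Calder wins → pays $73.

Calder pays $73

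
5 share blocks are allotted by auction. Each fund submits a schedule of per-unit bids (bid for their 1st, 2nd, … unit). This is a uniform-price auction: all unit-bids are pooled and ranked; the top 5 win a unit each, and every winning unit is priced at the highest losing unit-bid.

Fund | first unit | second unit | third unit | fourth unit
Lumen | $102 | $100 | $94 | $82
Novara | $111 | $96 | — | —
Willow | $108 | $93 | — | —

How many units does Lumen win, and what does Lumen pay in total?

All unit-bids, highest first — top 5: 111 (Novara-1), 108 (Willow-1), 102 (Lumen-1), 100 (Lumen-2), 96 (Novara-2)
First bid not allocated: $94.
Lumen wins 2 unit(s) at $94 each.

Lumen: 2 units, pays $188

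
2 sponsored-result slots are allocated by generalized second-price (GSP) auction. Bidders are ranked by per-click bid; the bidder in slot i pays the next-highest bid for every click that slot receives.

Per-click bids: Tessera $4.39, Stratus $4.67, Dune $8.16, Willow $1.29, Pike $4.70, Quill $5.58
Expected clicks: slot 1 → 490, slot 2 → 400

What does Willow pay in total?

Willow pays $0.00

Per-click bids in order: $8.16 (Dune) > $5.58 (Quill) > $4.70 (Pike) > …
Willow ranks below slot 2 → no slot, pays nothing.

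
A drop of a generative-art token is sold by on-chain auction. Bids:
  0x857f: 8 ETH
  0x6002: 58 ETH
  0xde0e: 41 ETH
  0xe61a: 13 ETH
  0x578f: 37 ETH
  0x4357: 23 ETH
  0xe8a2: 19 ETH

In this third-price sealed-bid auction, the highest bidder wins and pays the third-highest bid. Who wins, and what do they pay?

Bids in order: 58 (0x6002) > 41 (0xde0e) > 37 (0x578f) > 23 (0x4357) > 19 (0xe8a2) > 13 (0xe61a) > …
0x6002 is highest; pays the third-highest bid, 37 ETH.

0x6002 pays 37 ETH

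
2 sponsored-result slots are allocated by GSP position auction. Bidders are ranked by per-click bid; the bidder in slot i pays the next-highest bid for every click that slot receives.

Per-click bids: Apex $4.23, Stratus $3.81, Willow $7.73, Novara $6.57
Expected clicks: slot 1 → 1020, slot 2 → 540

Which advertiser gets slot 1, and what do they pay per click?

Sorting advertisers: $7.73 (Willow) > $6.57 (Novara) > $4.23 (Apex) > …
Slot 1 goes to the first-ranked bidder, Willow, who pays the next bid down: $6.57/click.

Willow; $6.57 per click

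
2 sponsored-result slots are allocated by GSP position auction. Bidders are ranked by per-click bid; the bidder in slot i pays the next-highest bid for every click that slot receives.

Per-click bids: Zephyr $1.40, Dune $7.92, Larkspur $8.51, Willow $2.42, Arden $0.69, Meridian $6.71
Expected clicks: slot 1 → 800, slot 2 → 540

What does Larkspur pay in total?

Per-click bids in order: $8.51 (Larkspur) > $7.92 (Dune) > $6.71 (Meridian) > …
Larkspur holds slot 1 → pays next bid $7.92 × 800 clicks = $6336.00.

Larkspur pays $6336.00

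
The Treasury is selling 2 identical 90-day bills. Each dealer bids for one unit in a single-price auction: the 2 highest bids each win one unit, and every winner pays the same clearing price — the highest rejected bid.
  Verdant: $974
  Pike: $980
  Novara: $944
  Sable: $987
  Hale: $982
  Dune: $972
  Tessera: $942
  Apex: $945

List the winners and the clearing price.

Sable, Hale; each pays $980

Ordering the bids: 987 (Sable), 982 (Hale), 980 (Pike), 974 (Verdant), …
Winners (2 units): Sable, Hale.
First losing bid is Pike's $980, which sets the uniform price.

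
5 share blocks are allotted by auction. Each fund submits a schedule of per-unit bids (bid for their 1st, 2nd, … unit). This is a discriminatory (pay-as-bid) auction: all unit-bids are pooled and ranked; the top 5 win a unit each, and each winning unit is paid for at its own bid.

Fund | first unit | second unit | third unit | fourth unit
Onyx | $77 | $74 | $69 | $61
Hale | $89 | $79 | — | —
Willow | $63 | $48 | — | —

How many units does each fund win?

Hale 2, Onyx 3

All unit-bids, highest first — top 5: 89 (Hale-1), 79 (Hale-2), 77 (Onyx-1), 74 (Onyx-2), 69 (Onyx-3)
Next rejected bid: $63 (not a price — pay-as-bid).
Allocation: Hale 2, Onyx 3.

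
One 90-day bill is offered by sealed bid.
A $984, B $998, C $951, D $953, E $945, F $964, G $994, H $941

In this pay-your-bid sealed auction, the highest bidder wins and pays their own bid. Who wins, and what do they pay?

B pays $998

Bids ranked: 998 (B) > 994 (G) > 984 (A) > 964 (F) > 953 (D) > 951 (C) > …
First-price: B pays what they bid, $998.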